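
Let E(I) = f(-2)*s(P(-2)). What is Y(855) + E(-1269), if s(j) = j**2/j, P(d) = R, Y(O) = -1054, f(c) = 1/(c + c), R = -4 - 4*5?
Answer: -1048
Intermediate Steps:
R = -24 (R = -4 - 20 = -24)
f(c) = 1/(2*c)
P(d) = -24
s(j) = j
E(I) = 6 (E(I) = ((1/2)/(-2))*(-24) = ((1/2)*(-1/2))*(-24) = -1/4*(-24) = 6)
Y(855) + E(-1269) = -1054 + 6 = -1048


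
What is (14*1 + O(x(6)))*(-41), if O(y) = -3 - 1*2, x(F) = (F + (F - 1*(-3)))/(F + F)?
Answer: -369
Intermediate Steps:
x(F) = (3 + 2*F)/(2*F) (x(F) = (F + (F + 3))/((2*F)) = (F + (3 + F))*(1/(2*F)) = (3 + 2*F)*(1/(2*F)) = (3 + 2*F)/(2*F))
O(y) = -5 (O(y) = -3 - 2 = -5)
(14*1 + O(x(6)))*(-41) = (14*1 - 5)*(-41) = (14 - 5)*(-41) = 9*(-41) = -369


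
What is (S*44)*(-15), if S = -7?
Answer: 4620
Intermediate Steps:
(S*44)*(-15) = -7*44*(-15) = -308*(-15) = 4620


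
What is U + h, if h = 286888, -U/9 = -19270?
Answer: 460318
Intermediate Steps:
U = 173430 (U = -9*(-19270) = 173430)
U + h = 173430 + 286888 = 460318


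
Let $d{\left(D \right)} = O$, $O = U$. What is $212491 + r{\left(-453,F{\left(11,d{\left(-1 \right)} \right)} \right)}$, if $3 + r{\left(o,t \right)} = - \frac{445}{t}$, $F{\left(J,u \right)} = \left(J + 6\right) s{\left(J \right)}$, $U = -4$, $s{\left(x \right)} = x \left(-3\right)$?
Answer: $\frac{119206213}{561} \approx 2.1249 \cdot 10^{5}$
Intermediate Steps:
$s{\left(x \right)} = - 3 x$
$O = -4$
$d{\left(D \right)} = -4$
$F{\left(J,u \right)} = - 3 J \left(6 + J\right)$ ($F{\left(J,u \right)} = \left(J + 6\right) \left(- 3 J\right) = \left(6 + J\right) \left(- 3 J\right) = - 3 J \left(6 + J\right)$)
$r{\left(o,t \right)} = -3 - \frac{445}{t}$
$212491 + r{\left(-453,F{\left(11,d{\left(-1 \right)} \right)} \right)} = 212491 - \left(3 + \frac{445}{\left(-3\right) 11 \left(6 + 11\right)}\right) = 212491 - \left(3 + \frac{445}{\left(-3\right) 11 \cdot 17}\right) = 212491 - \left(3 + \frac{445}{-561}\right) = 212491 - \frac{1238}{561} = \frac{119206213}{561}$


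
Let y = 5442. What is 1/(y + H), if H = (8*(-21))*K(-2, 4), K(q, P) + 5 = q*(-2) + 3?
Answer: 1/5106 ≈ 0.00019585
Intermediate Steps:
K(q, P) = -2 - 2*q (K(q, P) = -5 + (q*(-2) + 3) = -5 + (-2*q + 3) = -5 + (3 - 2*q) = -2 - 2*q)
H = -336 (H = (8*(-21))*(-2 - 2*(-2)) = -168*(-2 + 4) = -168*2 = -336)
1/(y + H) = 1/(5442 - 336) = 1/5106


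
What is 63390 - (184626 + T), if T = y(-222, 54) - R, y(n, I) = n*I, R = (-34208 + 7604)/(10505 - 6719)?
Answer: -68939922/631 ≈ -1.0926e+5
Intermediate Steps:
R = -4434/631 (R = -26604/3786 = -26604*1/3786 = -4434/631 ≈ -7.0269)
y(n, I) = I*n
T = -7559994/631 (T = 54*(-222) - 1*(-4434/631) = -11988 + 4434/631 = -7559994/631 ≈ -11981.)
63390 - (184626 + T) = 63390 - (184626 - 7559994/631) = 63390 - 1*108939012/631 = 63390 - 108939012/631 = -68939922/631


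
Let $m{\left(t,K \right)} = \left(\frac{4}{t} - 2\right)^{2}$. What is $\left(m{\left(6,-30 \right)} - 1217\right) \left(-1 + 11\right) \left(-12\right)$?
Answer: $\frac{437480}{3} \approx 1.4583 \cdot 10^{5}$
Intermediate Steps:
$m{\left(t,K \right)} = \left(-2 + \frac{4}{t}\right)^{2}$
$\left(m{\left(6,-30 \right)} - 1217\right) \left(-1 + 11\right) \left(-12\right) = \left(\frac{4 \left(-2 + 6\right)^{2}}{36} - 1217\right) \left(-1 + 11\right) \left(-12\right) = \left(4 \cdot \frac{1}{36} \cdot 4^{2} - 1217\right) 10 \left(-12\right) = \left(4 \cdot \frac{1}{36} \cdot 16 - 1217\right) \left(-120\right) = \left(\frac{16}{9} - 1217\right) \left(-120\right) = \left(- \frac{10937}{9}\right) \left(-120\right) = \frac{437480}{3}$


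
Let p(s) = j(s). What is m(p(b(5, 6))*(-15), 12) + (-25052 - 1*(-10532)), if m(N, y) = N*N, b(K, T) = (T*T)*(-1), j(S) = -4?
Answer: -10920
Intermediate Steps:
b(K, T) = -T**2 (b(K, T) = T**2*(-1) = -T**2)
p(s) = -4
m(N, y) = N**2
m(p(b(5, 6))*(-15), 12) + (-25052 - 1*(-10532)) = (-4*(-15))**2 + (-25052 - 1*(-10532)) = 60**2 + (-25052 + 10532) = 3600 - 14520 = -10920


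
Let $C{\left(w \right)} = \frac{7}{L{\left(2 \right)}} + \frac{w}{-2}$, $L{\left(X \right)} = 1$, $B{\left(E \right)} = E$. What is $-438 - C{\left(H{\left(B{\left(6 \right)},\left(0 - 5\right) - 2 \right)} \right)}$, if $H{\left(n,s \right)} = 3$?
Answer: $- \frac{887}{2} \approx -443.5$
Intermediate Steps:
$C{\left(w \right)} = 7 - \frac{w}{2}$ ($C{\left(w \right)} = \frac{7}{1} + \frac{w}{-2} = 7 \cdot 1 + w \left(- \frac{1}{2}\right) = 7 - \frac{w}{2}$)
$-438 - C{\left(H{\left(B{\left(6 \right)},\left(0 - 5\right) - 2 \right)} \right)} = -438 - \left(7 - \frac{3}{2}\right) = -438 - \frac{11}{2} = - \frac{887}{2}$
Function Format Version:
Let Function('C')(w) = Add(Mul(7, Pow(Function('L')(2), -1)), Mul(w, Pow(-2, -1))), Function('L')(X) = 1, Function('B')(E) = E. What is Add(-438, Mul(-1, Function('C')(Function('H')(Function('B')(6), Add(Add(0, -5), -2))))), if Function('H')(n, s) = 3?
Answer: Rational(-887, 2) ≈ -443.50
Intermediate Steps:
Function('C')(w) = Add(7, Mul(Rational(-1, 2), w)) (Function('C')(w) = Add(Mul(7, Pow(1, -1)), Mul(w, Pow(-2, -1))) = Add(Mul(7, 1), Mul(w, Rational(-1, 2))) = Add(7, Mul(Rational(-1, 2), w)))
Add(-438, Mul(-1, Function('C')(Function('H')(Function('B')(6), Add(Add(0, -5), -2))))) = Add(-438, Mul(-1, Add(7, Mul(Rational(-1, 2), 3)))) = Add(-438, Mul(-1, Add(7, Rational(-3, 2)))) = Add(-438, Mul(-1, Rational(11, 2))) = Add(-438, Rational(-11, 2)) = Rational(-887, 2)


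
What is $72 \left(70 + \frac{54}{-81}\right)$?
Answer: $4992$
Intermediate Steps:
$72 \left(70 + \frac{54}{-81}\right) = 72 \left(70 + 54 \left(- \frac{1}{81}\right)\right) = 72 \left(70 - \frac{2}{3}\right) = 72 \cdot \frac{208}{3} = 4992$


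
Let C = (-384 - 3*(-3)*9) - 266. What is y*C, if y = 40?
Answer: -22760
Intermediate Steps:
C = -569 (C = (-384 + 9*9) - 266 = (-384 + 81) - 266 = -303 - 266 = -569)
y*C = 40*(-569) = -22760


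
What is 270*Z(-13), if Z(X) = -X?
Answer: 3510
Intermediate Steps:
270*Z(-13) = 270*(-1*(-13)) = 270*13 = 3510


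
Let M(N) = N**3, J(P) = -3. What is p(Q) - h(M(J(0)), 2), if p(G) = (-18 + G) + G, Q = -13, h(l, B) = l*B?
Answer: 10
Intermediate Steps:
h(l, B) = B*l
p(G) = -18 + 2*G
p(Q) - h(M(J(0)), 2) = (-18 + 2*(-13)) - 2*(-3)**3 = (-18 - 26) - 2*(-27) = -44 - 1*(-54) = -44 + 54 = 10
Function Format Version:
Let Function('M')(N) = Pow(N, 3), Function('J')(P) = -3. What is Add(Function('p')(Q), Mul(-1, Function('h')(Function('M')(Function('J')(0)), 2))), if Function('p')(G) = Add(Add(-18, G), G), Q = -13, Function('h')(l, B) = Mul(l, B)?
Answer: 10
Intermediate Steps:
Function('h')(l, B) = Mul(B, l)
Function('p')(G) = Add(-18, Mul(2, G))
Add(Function('p')(Q), Mul(-1, Function('h')(Function('M')(Function('J')(0)), 2))) = Add(Add(-18, Mul(2, -13)), Mul(-1, Mul(2, Pow(-3, 3)))) = Add(Add(-18, -26), Mul(-1, Mul(2, -27))) = Add(-44, Mul(-1, -54)) = Add(-44, 54) = 10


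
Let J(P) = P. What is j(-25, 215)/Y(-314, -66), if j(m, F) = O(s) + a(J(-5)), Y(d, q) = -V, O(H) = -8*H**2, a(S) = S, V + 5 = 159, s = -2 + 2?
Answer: 5/154 ≈ 0.032468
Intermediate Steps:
s = 0
V = 154 (V = -5 + 159 = 154)
Y(d, q) = -154 (Y(d, q) = -1*154 = -154)
j(m, F) = -5 (j(m, F) = -8*0**2 - 5 = -8*0 - 5 = 0 - 5 = -5)
j(-25, 215)/Y(-314, -66) = -5/(-154) = -5*(-1/154) = 5/154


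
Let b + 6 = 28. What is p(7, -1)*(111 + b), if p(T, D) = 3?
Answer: 399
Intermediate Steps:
b = 22 (b = -6 + 28 = 22)
p(7, -1)*(111 + b) = 3*(111 + 22) = 3*133 = 399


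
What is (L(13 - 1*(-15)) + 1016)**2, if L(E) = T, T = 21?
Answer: 1075369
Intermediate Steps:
L(E) = 21
(L(13 - 1*(-15)) + 1016)**2 = (21 + 1016)**2 = 1037**2 = 1075369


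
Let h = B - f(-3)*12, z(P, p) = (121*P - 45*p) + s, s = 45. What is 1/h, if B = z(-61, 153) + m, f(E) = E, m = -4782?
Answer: -1/18967 ≈ -5.2723e-5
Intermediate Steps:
z(P, p) = 45 - 45*p + 121*P (z(P, p) = (121*P - 45*p) + 45 = (-45*p + 121*P) + 45 = 45 - 45*p + 121*P)
B = -19003 (B = (45 - 45*153 + 121*(-61)) - 4782 = (45 - 6885 - 7381) - 4782 = -14221 - 4782 = -19003)
h = -18967 (h = -19003 - (-3)*12 = -19003 - 1*(-36) = -19003 + 36 = -18967)
1/h = 1/(-18967) = -1/18967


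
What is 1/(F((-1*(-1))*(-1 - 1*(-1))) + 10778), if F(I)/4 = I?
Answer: 1/10778 ≈ 9.2782e-5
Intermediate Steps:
F(I) = 4*I
1/(F((-1*(-1))*(-1 - 1*(-1))) + 10778) = 1/(4*((-1*(-1))*(-1 - 1*(-1))) + 10778) = 1/(4*(1*(-1 + 1)) + 10778) = 1/(4*(1*0) + 10778) = 1/(4*0 + 10778) = 1/(0 + 10778) = 1/10778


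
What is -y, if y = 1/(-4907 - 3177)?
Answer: 1/8084 ≈ 0.00012370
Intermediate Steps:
y = -1/8084 (y = 1/(-8084) = -1/8084 ≈ -0.00012370)
-y = -1*(-1/8084) = 1/8084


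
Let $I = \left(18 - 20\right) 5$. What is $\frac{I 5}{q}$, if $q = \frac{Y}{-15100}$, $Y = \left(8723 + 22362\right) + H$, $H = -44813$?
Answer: $- \frac{94375}{1716} \approx -54.997$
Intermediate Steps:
$I = -10$ ($I = \left(-2\right) 5 = -10$)
$Y = -13728$ ($Y = \left(8723 + 22362\right) - 44813 = 31085 - 44813 = -13728$)
$q = \frac{3432}{3775}$ ($q = - \frac{13728}{-15100} = \left(-13728\right) \left(- \frac{1}{15100}\right) = \frac{3432}{3775} \approx 0.90914$)
$\frac{I 5}{q} = \frac{\left(-10\right) 5}{\frac{3432}{3775}} = \left(-50\right) \frac{3775}{3432} = - \frac{94375}{1716}$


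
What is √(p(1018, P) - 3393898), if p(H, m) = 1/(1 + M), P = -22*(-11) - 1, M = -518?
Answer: I*√907151603039/517 ≈ 1842.3*I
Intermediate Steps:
P = 241 (P = 242 - 1 = 241)
p(H, m) = -1/517 (p(H, m) = 1/(1 - 518) = 1/(-517) = -1/517)
√(p(1018, P) - 3393898) = √(-1/517 - 3393898) = √(-1754645267/517) = I*√907151603039/517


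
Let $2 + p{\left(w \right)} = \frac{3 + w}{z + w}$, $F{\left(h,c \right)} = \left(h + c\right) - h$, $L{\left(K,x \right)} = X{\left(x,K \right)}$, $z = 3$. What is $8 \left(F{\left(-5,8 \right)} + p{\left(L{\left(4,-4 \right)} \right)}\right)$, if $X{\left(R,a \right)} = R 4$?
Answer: $56$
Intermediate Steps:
$X{\left(R,a \right)} = 4 R$
$L{\left(K,x \right)} = 4 x$
$F{\left(h,c \right)} = c$ ($F{\left(h,c \right)} = \left(c + h\right) - h = c$)
$p{\left(w \right)} = -1$ ($p{\left(w \right)} = -2 + \frac{3 + w}{3 + w} = -2 + 1 = -1$)
$8 \left(F{\left(-5,8 \right)} + p{\left(L{\left(4,-4 \right)} \right)}\right) = 8 \left(8 - 1\right) = 8 \cdot 7 = 56$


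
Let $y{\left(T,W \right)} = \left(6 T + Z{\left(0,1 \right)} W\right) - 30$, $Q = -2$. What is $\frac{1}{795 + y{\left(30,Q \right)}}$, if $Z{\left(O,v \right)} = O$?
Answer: $\frac{1}{945} \approx 0.0010582$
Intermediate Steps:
$y{\left(T,W \right)} = -30 + 6 T$ ($y{\left(T,W \right)} = \left(6 T + 0 W\right) - 30 = \left(6 T + 0\right) - 30 = 6 T - 30 = -30 + 6 T$)
$\frac{1}{795 + y{\left(30,Q \right)}} = \frac{1}{795 + \left(-30 + 6 \cdot 30\right)} = \frac{1}{795 + \left(-30 + 180\right)} = \frac{1}{795 + 150} = \frac{1}{945}$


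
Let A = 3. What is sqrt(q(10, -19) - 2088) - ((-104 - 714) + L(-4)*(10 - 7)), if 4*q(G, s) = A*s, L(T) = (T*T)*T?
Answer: 1010 + I*sqrt(8409)/2 ≈ 1010.0 + 45.85*I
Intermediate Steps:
L(T) = T**3 (L(T) = T**2*T = T**3)
q(G, s) = 3*s/4 (q(G, s) = (3*s)/4 = 3*s/4)
sqrt(q(10, -19) - 2088) - ((-104 - 714) + L(-4)*(10 - 7)) = sqrt((3/4)*(-19) - 2088) - ((-104 - 714) + (-4)**3*(10 - 7)) = sqrt(-57/4 - 2088) - (-818 - 64*3) = sqrt(-8409/4) - (-818 - 192) = I*sqrt(8409)/2 - 1*(-1010) = I*sqrt(8409)/2 + 1010 = 1010 + I*sqrt(8409)/2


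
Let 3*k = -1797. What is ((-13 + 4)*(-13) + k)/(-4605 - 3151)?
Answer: 241/3878 ≈ 0.062145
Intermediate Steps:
k = -599 (k = (1/3)*(-1797) = -599)
((-13 + 4)*(-13) + k)/(-4605 - 3151) = ((-13 + 4)*(-13) - 599)/(-4605 - 3151) = (-9*(-13) - 599)/(-7756) = (117 - 599)*(-1/7756) = -482*(-1/7756) = 241/3878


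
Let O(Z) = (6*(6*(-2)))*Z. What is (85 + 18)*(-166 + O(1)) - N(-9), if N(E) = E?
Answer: -24505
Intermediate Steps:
O(Z) = -72*Z (O(Z) = (6*(-12))*Z = -72*Z)
(85 + 18)*(-166 + O(1)) - N(-9) = (85 + 18)*(-166 - 72*1) - 1*(-9) = 103*(-166 - 72) + 9 = 103*(-238) + 9 = -24514 + 9 = -24505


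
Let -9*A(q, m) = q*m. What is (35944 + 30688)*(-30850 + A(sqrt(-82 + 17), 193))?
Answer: -2055597200 - 12859976*I*sqrt(65)/9 ≈ -2.0556e+9 - 1.152e+7*I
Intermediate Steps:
A(q, m) = -m*q/9 (A(q, m) = -q*m/9 = -m*q/9)
(35944 + 30688)*(-30850 + A(sqrt(-82 + 17), 193)) = (35944 + 30688)*(-30850 - 1/9*193*sqrt(-82 + 17)) = 66632*(-30850 - 1/9*193*sqrt(-65)) = 66632*(-30850 - 1/9*193*I*sqrt(65)) = 66632*(-30850 - 193*I*sqrt(65)/9) = -2055597200 - 12859976*I*sqrt(65)/9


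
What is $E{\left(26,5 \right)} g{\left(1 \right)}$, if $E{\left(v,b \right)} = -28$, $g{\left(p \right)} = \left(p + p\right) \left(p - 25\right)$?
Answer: $1344$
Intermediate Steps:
$g{\left(p \right)} = 2 p \left(-25 + p\right)$
$E{\left(26,5 \right)} g{\left(1 \right)} = - 28 \cdot 2 \cdot 1 \left(-25 + 1\right) = - 28 \cdot 2 \cdot 1 \left(-24\right) = \left(-28\right) \left(-48\right) = 1344$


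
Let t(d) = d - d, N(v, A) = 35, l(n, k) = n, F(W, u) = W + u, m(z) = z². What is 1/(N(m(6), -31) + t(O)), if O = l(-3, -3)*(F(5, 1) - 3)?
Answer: 1/35 ≈ 0.028571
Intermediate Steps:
O = -9 (O = -3*((5 + 1) - 3) = -3*(6 - 3) = -3*3 = -9)
t(d) = 0
1/(N(m(6), -31) + t(O)) = 1/(35 + 0) = 1/35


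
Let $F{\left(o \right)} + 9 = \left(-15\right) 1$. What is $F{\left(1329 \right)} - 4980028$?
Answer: $-4980052$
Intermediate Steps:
$F{\left(o \right)} = -24$ ($F{\left(o \right)} = -9 - 15 = -24$)
$F{\left(1329 \right)} - 4980028 = -24 - 4980028 = -4980052$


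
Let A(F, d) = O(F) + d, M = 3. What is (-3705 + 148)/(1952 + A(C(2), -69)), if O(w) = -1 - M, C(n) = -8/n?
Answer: -3557/1879 ≈ -1.8930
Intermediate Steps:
O(w) = -4 (O(w) = -1 - 1*3 = -1 - 3 = -4)
A(F, d) = -4 + d
(-3705 + 148)/(1952 + A(C(2), -69)) = (-3705 + 148)/(1952 + (-4 - 69)) = -3557/(1952 - 73) = -3557/1879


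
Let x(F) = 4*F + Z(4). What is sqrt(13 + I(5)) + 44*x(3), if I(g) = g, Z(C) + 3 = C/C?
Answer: 440 + 3*sqrt(2) ≈ 444.24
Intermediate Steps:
Z(C) = -2 (Z(C) = -3 + C/C = -3 + 1 = -2)
x(F) = -2 + 4*F (x(F) = 4*F - 2 = -2 + 4*F)
sqrt(13 + I(5)) + 44*x(3) = sqrt(13 + 5) + 44*(-2 + 4*3) = sqrt(18) + 44*(-2 + 12) = 3*sqrt(2) + 44*10 = 3*sqrt(2) + 440 = 440 + 3*sqrt(2)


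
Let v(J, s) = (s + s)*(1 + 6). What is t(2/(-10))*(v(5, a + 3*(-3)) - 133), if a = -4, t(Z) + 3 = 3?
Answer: 0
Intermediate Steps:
t(Z) = 0 (t(Z) = -3 + 3 = 0)
v(J, s) = 14*s (v(J, s) = (2*s)*7 = 14*s)
t(2/(-10))*(v(5, a + 3*(-3)) - 133) = 0*(14*(-4 + 3*(-3)) - 133) = 0*(14*(-4 - 9) - 133) = 0*(14*(-13) - 133) = 0*(-182 - 133) = 0*(-315) = 0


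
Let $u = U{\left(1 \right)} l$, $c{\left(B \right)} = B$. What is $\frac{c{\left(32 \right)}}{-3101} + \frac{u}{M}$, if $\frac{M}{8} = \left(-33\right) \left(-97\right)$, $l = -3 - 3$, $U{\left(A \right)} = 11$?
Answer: $- \frac{15517}{1203188} \approx -0.012897$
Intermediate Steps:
$l = -6$
$M = 25608$ ($M = 8 \left(\left(-33\right) \left(-97\right)\right) = 8 \cdot 3201 = 25608$)
$u = -66$ ($u = 11 \left(-6\right) = -66$)
$\frac{c{\left(32 \right)}}{-3101} + \frac{u}{M} = \frac{32}{-3101} - \frac{66}{25608} = 32 \left(- \frac{1}{3101}\right) - \frac{1}{388} = - \frac{32}{3101} - \frac{1}{388} = - \frac{15517}{1203188}$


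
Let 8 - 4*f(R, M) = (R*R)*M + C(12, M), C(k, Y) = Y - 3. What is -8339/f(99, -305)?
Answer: -33356/2989621 ≈ -0.011157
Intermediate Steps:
C(k, Y) = -3 + Y
f(R, M) = 11/4 - M/4 - M*R²/4 (f(R, M) = 2 - ((R*R)*M + (-3 + M))/4 = 2 - (R²*M + (-3 + M))/4 = 2 - (M*R² + (-3 + M))/4 = 2 - (-3 + M + M*R²)/4 = 2 + (¾ - M/4 - M*R²/4) = 11/4 - M/4 - M*R²/4)
-8339/f(99, -305) = -8339/(11/4 - ¼*(-305) - ¼*(-305)*99²) = -8339/(11/4 + 305/4 - ¼*(-305)*9801) = -8339/(11/4 + 305/4 + 2989305/4) = -8339/2989621/4 = -8339*4/2989621 = -33356/2989621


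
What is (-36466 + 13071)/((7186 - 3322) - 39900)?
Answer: 23395/36036 ≈ 0.64921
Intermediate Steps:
(-36466 + 13071)/((7186 - 3322) - 39900) = -23395/(3864 - 39900) = -23395/(-36036) = -23395*(-1/36036) = 23395/36036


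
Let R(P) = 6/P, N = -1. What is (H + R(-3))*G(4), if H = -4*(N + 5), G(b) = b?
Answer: -72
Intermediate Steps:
H = -16 (H = -4*(-1 + 5) = -4*4 = -16)
(H + R(-3))*G(4) = (-16 + 6/(-3))*4 = (-16 + 6*(-⅓))*4 = (-16 - 2)*4 = -18*4 = -72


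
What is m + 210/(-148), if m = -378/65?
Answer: -34797/4810 ≈ -7.2343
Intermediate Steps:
m = -378/65 (m = -378*1/65 = -378/65 ≈ -5.8154)
m + 210/(-148) = -378/65 + 210/(-148) = -378/65 + 210*(-1/148) = -378/65 - 105/74 = -34797/4810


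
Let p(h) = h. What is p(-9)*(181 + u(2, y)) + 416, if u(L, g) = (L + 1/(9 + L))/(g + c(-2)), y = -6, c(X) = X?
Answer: -106537/88 ≈ -1210.6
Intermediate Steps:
u(L, g) = (L + 1/(9 + L))/(-2 + g) (u(L, g) = (L + 1/(9 + L))/(g - 2) = (L + 1/(9 + L))/(-2 + g))
p(-9)*(181 + u(2, y)) + 416 = -9*(181 + (1 + 2**2 + 9*2)/(-18 - 2*2 + 9*(-6) + 2*(-6))) + 416 = -9*(181 + (1 + 4 + 18)/(-18 - 4 - 54 - 12)) + 416 = -9*(181 + 23/(-88)) + 416 = -9*(181 - 1/88*23) + 416 = -9*(181 - 23/88) + 416 = -9*15905/88 + 416 = -143145/88 + 416 = -106537/88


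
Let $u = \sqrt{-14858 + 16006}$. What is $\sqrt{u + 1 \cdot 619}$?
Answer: $\sqrt{619 + 2 \sqrt{287}} \approx 25.552$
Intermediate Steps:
$u = 2 \sqrt{287}$ ($u = \sqrt{1148} = 2 \sqrt{287} \approx 33.882$)
$\sqrt{u + 1 \cdot 619} = \sqrt{2 \sqrt{287} + 1 \cdot 619} = \sqrt{2 \sqrt{287} + 619} = \sqrt{619 + 2 \sqrt{287}}$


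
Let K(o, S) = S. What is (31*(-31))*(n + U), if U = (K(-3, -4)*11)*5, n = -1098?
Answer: 1266598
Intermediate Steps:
U = -220 (U = -4*11*5 = -44*5 = -220)
(31*(-31))*(n + U) = (31*(-31))*(-1098 - 220) = -961*(-1318) = 1266598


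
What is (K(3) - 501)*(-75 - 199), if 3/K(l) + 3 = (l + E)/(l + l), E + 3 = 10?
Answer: 275781/2 ≈ 1.3789e+5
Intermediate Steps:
E = 7 (E = -3 + 10 = 7)
K(l) = 3/(-3 + (7 + l)/(2*l)) (K(l) = 3/(-3 + (l + 7)/(l + l)) = 3/(-3 + (7 + l)/((2*l))) = 3/(-3 + (7 + l)*(1/(2*l))) = 3/(-3 + (7 + l)/(2*l)))
(K(3) - 501)*(-75 - 199) = (-6*3/(-7 + 5*3) - 501)*(-75 - 199) = (-6*3/(-7 + 15) - 501)*(-274) = (-6*3/8 - 501)*(-274) = (-6*3*⅛ - 501)*(-274) = (-9/4 - 501)*(-274) = -2013/4*(-274) = 275781/2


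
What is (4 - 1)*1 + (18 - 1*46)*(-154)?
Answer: 4315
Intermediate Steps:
(4 - 1)*1 + (18 - 1*46)*(-154) = 3*1 + (18 - 46)*(-154) = 3 - 28*(-154) = 3 + 4312 = 4315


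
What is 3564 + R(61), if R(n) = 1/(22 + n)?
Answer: 295813/83 ≈ 3564.0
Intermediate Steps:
3564 + R(61) = 3564 + 1/(22 + 61) = 3564 + 1/83 = 295813/83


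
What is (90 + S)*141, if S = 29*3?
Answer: 24957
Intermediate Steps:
S = 87
(90 + S)*141 = (90 + 87)*141 = 177*141 = 24957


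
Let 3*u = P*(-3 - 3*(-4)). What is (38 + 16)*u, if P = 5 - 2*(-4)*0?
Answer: 810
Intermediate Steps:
P = 5 (P = 5 + 8*0 = 5 + 0 = 5)
u = 15 (u = (5*(-3 - 3*(-4)))/3 = (5*(-3 + 12))/3 = (5*9)/3 = (⅓)*45 = 15)
(38 + 16)*u = (38 + 16)*15 = 54*15 = 810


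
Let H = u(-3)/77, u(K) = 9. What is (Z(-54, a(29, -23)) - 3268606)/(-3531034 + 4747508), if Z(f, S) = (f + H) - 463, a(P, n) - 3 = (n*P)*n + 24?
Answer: -125861231/46834249 ≈ -2.6874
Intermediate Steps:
a(P, n) = 27 + P*n² (a(P, n) = 3 + ((n*P)*n + 24) = 3 + ((P*n)*n + 24) = 3 + (P*n² + 24) = 3 + (24 + P*n²) = 27 + P*n²)
H = 9/77 ≈ 0.11688
Z(f, S) = -35642/77 + f (Z(f, S) = (f + 9/77) - 463 = (9/77 + f) - 463 = -35642/77 + f)
(Z(-54, a(29, -23)) - 3268606)/(-3531034 + 4747508) = ((-35642/77 - 54) - 3268606)/(-3531034 + 4747508) = (-39800/77 - 3268606)/1216474 = -251722462/77*1/1216474 = -125861231/46834249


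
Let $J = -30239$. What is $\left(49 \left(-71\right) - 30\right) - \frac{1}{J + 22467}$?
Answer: $- \frac{27271947}{7772} \approx -3509.0$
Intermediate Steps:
$\left(49 \left(-71\right) - 30\right) - \frac{1}{J + 22467} = \left(49 \left(-71\right) - 30\right) - \frac{1}{-30239 + 22467} = \left(-3479 - 30\right) - \frac{1}{-7772} = -3509 - - \frac{1}{7772} = -3509 + \frac{1}{7772} = - \frac{27271947}{7772}$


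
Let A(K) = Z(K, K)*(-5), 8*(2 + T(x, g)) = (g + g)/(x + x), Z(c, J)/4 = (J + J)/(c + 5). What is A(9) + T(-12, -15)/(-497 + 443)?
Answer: -310627/12096 ≈ -25.680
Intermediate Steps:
Z(c, J) = 8*J/(5 + c) (Z(c, J) = 4*((J + J)/(c + 5)) = 4*((2*J)/(5 + c)) = 4*(2*J/(5 + c)) = 8*J/(5 + c))
T(x, g) = -2 + g/(8*x) (T(x, g) = -2 + ((g + g)/(x + x))/8 = -2 + ((2*g)/((2*x)))/8 = -2 + ((2*g)*(1/(2*x)))/8 = -2 + (g/x)/8 = -2 + g/(8*x))
A(K) = -40*K/(5 + K) (A(K) = (8*K/(5 + K))*(-5) = -40*K/(5 + K))
A(9) + T(-12, -15)/(-497 + 443) = -40*9/(5 + 9) + (-2 + (⅛)*(-15)/(-12))/(-497 + 443) = -40*9/14 + (-2 + (⅛)*(-15)*(-1/12))/(-54) = -40*9*1/14 + (-2 + 5/32)*(-1/54) = -180/7 - 59/32*(-1/54) = -180/7 + 59/1728 = -310627/12096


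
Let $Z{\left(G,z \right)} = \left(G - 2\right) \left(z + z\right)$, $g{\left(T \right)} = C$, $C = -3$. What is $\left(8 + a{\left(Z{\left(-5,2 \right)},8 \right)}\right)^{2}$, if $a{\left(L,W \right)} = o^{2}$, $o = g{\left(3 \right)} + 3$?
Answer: $64$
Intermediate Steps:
$g{\left(T \right)} = -3$
$o = 0$ ($o = -3 + 3 = 0$)
$Z{\left(G,z \right)} = 2 z \left(-2 + G\right)$ ($Z{\left(G,z \right)} = \left(-2 + G\right) 2 z = 2 z \left(-2 + G\right)$)
$a{\left(L,W \right)} = 0$ ($a{\left(L,W \right)} = 0^{2} = 0$)
$\left(8 + a{\left(Z{\left(-5,2 \right)},8 \right)}\right)^{2} = \left(8 + 0\right)^{2} = 8^{2} = 64$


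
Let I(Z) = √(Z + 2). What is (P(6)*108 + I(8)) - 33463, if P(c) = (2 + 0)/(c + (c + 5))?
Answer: -568655/17 + √10 ≈ -33447.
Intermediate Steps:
P(c) = 2/(5 + 2*c) (P(c) = 2/(c + (5 + c)) = 2/(5 + 2*c))
I(Z) = √(2 + Z)
(P(6)*108 + I(8)) - 33463 = ((2/(5 + 2*6))*108 + √(2 + 8)) - 33463 = ((2/(5 + 12))*108 + √10) - 33463 = ((2/17)*108 + √10) - 33463 = (216/17 + √10) - 33463 = -568655/17 + √10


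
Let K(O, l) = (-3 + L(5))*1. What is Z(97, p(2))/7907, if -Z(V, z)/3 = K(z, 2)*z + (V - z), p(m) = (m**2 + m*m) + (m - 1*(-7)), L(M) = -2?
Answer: 15/7907 ≈ 0.0018971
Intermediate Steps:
p(m) = 7 + m + 2*m**2 (p(m) = (m**2 + m**2) + (m + 7) = 2*m**2 + (7 + m) = 7 + m + 2*m**2)
K(O, l) = -5 (K(O, l) = (-3 - 2)*1 = -5*1 = -5)
Z(V, z) = -3*V + 18*z (Z(V, z) = -3*(-5*z + (V - z)) = -3*(V - 6*z) = -3*V + 18*z)
Z(97, p(2))/7907 = (-3*97 + 18*(7 + 2 + 2*2**2))/7907 = (-291 + 18*(7 + 2 + 2*4))*(1/7907) = (-291 + 18*(7 + 2 + 8))*(1/7907) = (-291 + 18*17)*(1/7907) = (-291 + 306)*(1/7907) = 15*(1/7907) = 15/7907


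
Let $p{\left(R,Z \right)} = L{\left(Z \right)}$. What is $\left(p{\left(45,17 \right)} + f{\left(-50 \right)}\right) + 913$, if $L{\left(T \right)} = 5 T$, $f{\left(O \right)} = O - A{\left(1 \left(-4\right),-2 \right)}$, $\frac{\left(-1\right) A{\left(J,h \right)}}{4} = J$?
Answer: $932$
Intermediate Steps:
$A{\left(J,h \right)} = - 4 J$
$f{\left(O \right)} = -16 + O$ ($f{\left(O \right)} = O - - 4 \cdot 1 \left(-4\right) = O - \left(-4\right) \left(-4\right) = O - 16 = -16 + O$)
$p{\left(R,Z \right)} = 5 Z$
$\left(p{\left(45,17 \right)} + f{\left(-50 \right)}\right) + 913 = \left(5 \cdot 17 - 66\right) + 913 = \left(85 - 66\right) + 913 = 19 + 913 = 932$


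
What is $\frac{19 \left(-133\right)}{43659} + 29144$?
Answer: $\frac{181770767}{6237} \approx 29144.0$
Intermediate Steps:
$\frac{19 \left(-133\right)}{43659} + 29144 = \left(-2527\right) \frac{1}{43659} + 29144 = - \frac{361}{6237} + 29144 = \frac{181770767}{6237}$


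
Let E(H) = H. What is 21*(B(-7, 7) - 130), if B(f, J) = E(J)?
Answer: -2583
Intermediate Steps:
B(f, J) = J
21*(B(-7, 7) - 130) = 21*(7 - 130) = 21*(-123) = -2583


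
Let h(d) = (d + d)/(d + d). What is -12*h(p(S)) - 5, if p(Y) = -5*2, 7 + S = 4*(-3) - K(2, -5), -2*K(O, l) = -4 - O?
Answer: -17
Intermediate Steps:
K(O, l) = 2 + O/2 (K(O, l) = -(-4 - O)/2 = 2 + O/2)
S = -22 (S = -7 + (4*(-3) - (2 + (½)*2)) = -7 + (-12 - (2 + 1)) = -7 + (-12 - 1*3) = -7 + (-12 - 3) = -7 - 15 = -22)
p(Y) = -10
h(d) = 1 (h(d) = (2*d)/((2*d)) = (2*d)*(1/(2*d)) = 1)
-12*h(p(S)) - 5 = -12*1 - 5 = -12 - 5 = -17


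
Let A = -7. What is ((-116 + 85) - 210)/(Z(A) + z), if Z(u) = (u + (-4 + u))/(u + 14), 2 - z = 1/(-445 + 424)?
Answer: 5061/11 ≈ 460.09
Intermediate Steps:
z = 43/21 (z = 2 - 1/(-445 + 424) = 2 - 1/(-21) = 2 - 1*(-1/21) = 2 + 1/21 = 43/21 ≈ 2.0476)
Z(u) = (-4 + 2*u)/(14 + u)
((-116 + 85) - 210)/(Z(A) + z) = ((-116 + 85) - 210)/(2*(-2 - 7)/(14 - 7) + 43/21) = (-31 - 210)/(2*(-9)/7 + 43/21) = -241/(2*(⅐)*(-9) + 43/21) = -241/(-18/7 + 43/21) = -241/(-11/21) = -241*(-21/11) = 5061/11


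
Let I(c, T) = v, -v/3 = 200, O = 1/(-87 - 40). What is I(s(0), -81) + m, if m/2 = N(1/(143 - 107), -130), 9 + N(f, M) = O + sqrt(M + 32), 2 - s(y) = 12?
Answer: -78488/127 + 14*I*sqrt(2) ≈ -618.02 + 19.799*I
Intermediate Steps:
s(y) = -10 (s(y) = 2 - 1*12 = 2 - 12 = -10)
O = -1/127 (O = 1/(-127) = -1/127 ≈ -0.0078740)
v = -600 (v = -3*200 = -600)
I(c, T) = -600
N(f, M) = -1144/127 + sqrt(32 + M) (N(f, M) = -9 + (-1/127 + sqrt(M + 32)) = -9 + (-1/127 + sqrt(32 + M)) = -1144/127 + sqrt(32 + M))
m = -2288/127 + 14*I*sqrt(2) (m = 2*(-1144/127 + sqrt(32 - 130)) = 2*(-1144/127 + sqrt(-98)) = 2*(-1144/127 + 7*I*sqrt(2)) = -2288/127 + 14*I*sqrt(2) ≈ -18.016 + 19.799*I)
I(s(0), -81) + m = -600 + (-2288/127 + 14*I*sqrt(2)) = -78488/127 + 14*I*sqrt(2)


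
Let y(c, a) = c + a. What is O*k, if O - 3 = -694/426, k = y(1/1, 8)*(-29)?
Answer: -25404/71 ≈ -357.80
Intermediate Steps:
y(c, a) = a + c
k = -261 (k = (8 + 1/1)*(-29) = (8 + 1)*(-29) = 9*(-29) = -261)
O = 292/213 (O = 3 - 694/426 = 3 - 694*1/426 = 3 - 347/213 = 292/213 ≈ 1.3709)
O*k = (292/213)*(-261) = -25404/71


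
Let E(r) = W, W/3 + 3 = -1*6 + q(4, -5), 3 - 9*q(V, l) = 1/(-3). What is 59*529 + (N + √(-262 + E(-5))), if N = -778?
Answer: 30433 + I*√2591/3 ≈ 30433.0 + 16.967*I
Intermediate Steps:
q(V, l) = 10/27 (q(V, l) = ⅓ - ⅑/(-3) = ⅓ - ⅑*(-⅓) = ⅓ + 1/27 = 10/27)
W = -233/9 (W = -9 + 3*(-1*6 + 10/27) = -9 + 3*(-6 + 10/27) = -9 + 3*(-152/27) = -9 - 152/9 = -233/9 ≈ -25.889)
E(r) = -233/9
59*529 + (N + √(-262 + E(-5))) = 59*529 + (-778 + √(-262 - 233/9)) = 31211 + (-778 + √(-2591/9)) = 31211 + (-778 + I*√2591/3) = 30433 + I*√2591/3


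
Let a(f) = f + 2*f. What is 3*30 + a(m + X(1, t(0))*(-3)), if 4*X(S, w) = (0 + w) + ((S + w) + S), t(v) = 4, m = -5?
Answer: 105/2 ≈ 52.500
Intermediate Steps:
X(S, w) = S/2 + w/2 (X(S, w) = ((0 + w) + ((S + w) + S))/4 = (w + (w + 2*S))/4 = (2*S + 2*w)/4 = S/2 + w/2)
a(f) = 3*f
3*30 + a(m + X(1, t(0))*(-3)) = 3*30 + 3*(-5 + ((½)*1 + (½)*4)*(-3)) = 90 + 3*(-5 + (½ + 2)*(-3)) = 90 + 3*(-5 + (5/2)*(-3)) = 90 + 3*(-5 - 15/2) = 90 + 3*(-25/2) = 90 - 75/2 = 105/2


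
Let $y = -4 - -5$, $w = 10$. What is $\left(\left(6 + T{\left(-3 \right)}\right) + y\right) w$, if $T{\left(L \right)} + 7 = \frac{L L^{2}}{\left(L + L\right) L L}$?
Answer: $5$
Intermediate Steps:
$y = 1$ ($y = -4 + 5 = 1$)
$T{\left(L \right)} = - \frac{13}{2}$ ($T{\left(L \right)} = -7 + \frac{L L^{2}}{\left(L + L\right) L L} = -7 + \frac{L^{3}}{2 L L L} = -7 + \frac{L^{3}}{2 L^{2} L} = -7 + \frac{L^{3}}{2 L^{3}} = -7 + L^{3} \frac{1}{2 L^{3}} = -7 + \frac{1}{2} = - \frac{13}{2}$)
$\left(\left(6 + T{\left(-3 \right)}\right) + y\right) w = \left(\left(6 - \frac{13}{2}\right) + 1\right) 10 = \left(- \frac{1}{2} + 1\right) 10 = \frac{1}{2} \cdot 10 = 5$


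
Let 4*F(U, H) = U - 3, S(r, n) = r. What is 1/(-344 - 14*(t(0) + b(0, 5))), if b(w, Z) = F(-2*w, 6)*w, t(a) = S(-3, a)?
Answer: -1/302 ≈ -0.0033113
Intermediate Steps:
t(a) = -3
F(U, H) = -3/4 + U/4 (F(U, H) = (U - 3)/4 = (-3 + U)/4 = -3/4 + U/4)
b(w, Z) = w*(-3/4 - w/2) (b(w, Z) = (-3/4 + (-2*w)/4)*w = (-3/4 - w/2)*w = w*(-3/4 - w/2))
1/(-344 - 14*(t(0) + b(0, 5))) = 1/(-344 - 14*(-3 + (1/4)*0*(-3 - 2*0))) = 1/(-344 - 14*(-3 + (1/4)*0*(-3 + 0))) = 1/(-344 - 14*(-3 + (1/4)*0*(-3))) = 1/(-344 - 14*(-3 + 0)) = 1/(-344 - 14*(-3)) = 1/(-344 + 42) = 1/(-302) = -1/302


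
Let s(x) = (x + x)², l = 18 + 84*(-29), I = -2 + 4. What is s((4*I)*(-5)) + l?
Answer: 3982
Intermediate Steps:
I = 2
l = -2418 (l = 18 - 2436 = -2418)
s(x) = 4*x² (s(x) = (2*x)² = 4*x²)
s((4*I)*(-5)) + l = 4*((4*2)*(-5))² - 2418 = 4*(8*(-5))² - 2418 = 4*(-40)² - 2418 = 4*1600 - 2418 = 6400 - 2418 = 3982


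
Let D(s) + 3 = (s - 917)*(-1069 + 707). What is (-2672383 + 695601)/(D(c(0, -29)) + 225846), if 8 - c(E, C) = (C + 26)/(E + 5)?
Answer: -9883910/2773419 ≈ -3.5638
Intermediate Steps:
c(E, C) = 8 - (26 + C)/(5 + E) (c(E, C) = 8 - (C + 26)/(E + 5) = 8 - (26 + C)/(5 + E))
D(s) = 331951 - 362*s (D(s) = -3 + (s - 917)*(-1069 + 707) = -3 + (-917 + s)*(-362) = -3 + (331954 - 362*s) = 331951 - 362*s)
(-2672383 + 695601)/(D(c(0, -29)) + 225846) = (-2672383 + 695601)/((331951 - 362*(14 - 1*(-29) + 8*0)/(5 + 0)) + 225846) = -1976782/((331951 - 362*(14 + 29 + 0)/5) + 225846) = -1976782/((331951 - 362*43/5) + 225846) = -1976782/((331951 - 15566/5) + 225846) = -1976782/(1644189/5 + 225846) = -1976782/2773419/5 = -1976782*5/2773419 = -9883910/2773419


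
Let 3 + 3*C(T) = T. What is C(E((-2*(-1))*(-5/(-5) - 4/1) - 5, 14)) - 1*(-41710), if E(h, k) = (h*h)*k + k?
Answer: 126835/3 ≈ 42278.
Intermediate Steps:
E(h, k) = k + k*h² (E(h, k) = h²*k + k = k*h² + k = k + k*h²)
C(T) = -1 + T/3
C(E((-2*(-1))*(-5/(-5) - 4/1) - 5, 14)) - 1*(-41710) = (-1 + (14*(1 + ((-2*(-1))*(-5/(-5) - 4/1) - 5)²))/3) - 1*(-41710) = (-1 + (14*(1 + (2*(-5*(-⅕) - 4*1) - 5)²))/3) + 41710 = (-1 + (14*(1 + (2*(1 - 4) - 5)²))/3) + 41710 = (-1 + (14*(1 + (2*(-3) - 5)²))/3) + 41710 = (-1 + (14*(1 + (-6 - 5)²))/3) + 41710 = (-1 + (14*(1 + (-11)²))/3) + 41710 = (-1 + (14*(1 + 121))/3) + 41710 = (-1 + (14*122)/3) + 41710 = (-1 + (⅓)*1708) + 41710 = (-1 + 1708/3) + 41710 = 1705/3 + 41710 = 126835/3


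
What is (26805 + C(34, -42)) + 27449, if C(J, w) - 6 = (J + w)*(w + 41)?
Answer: 54268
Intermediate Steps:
C(J, w) = 6 + (41 + w)*(J + w) (C(J, w) = 6 + (J + w)*(w + 41) = 6 + (J + w)*(41 + w) = 6 + (41 + w)*(J + w))
(26805 + C(34, -42)) + 27449 = (26805 + (6 + (-42)**2 + 41*34 + 41*(-42) + 34*(-42))) + 27449 = (26805 + (6 + 1764 + 1394 - 1722 - 1428)) + 27449 = (26805 + 14) + 27449 = 26819 + 27449 = 54268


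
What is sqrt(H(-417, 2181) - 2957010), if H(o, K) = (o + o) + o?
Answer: I*sqrt(2958261) ≈ 1720.0*I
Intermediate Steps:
H(o, K) = 3*o (H(o, K) = 2*o + o = 3*o)
sqrt(H(-417, 2181) - 2957010) = sqrt(3*(-417) - 2957010) = sqrt(-1251 - 2957010) = sqrt(-2958261) = I*sqrt(2958261)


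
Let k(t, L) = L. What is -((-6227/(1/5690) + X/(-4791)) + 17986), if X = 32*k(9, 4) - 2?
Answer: 56555589510/1597 ≈ 3.5414e+7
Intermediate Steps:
X = 126 (X = 32*4 - 2 = 128 - 2 = 126)
-((-6227/(1/5690) + X/(-4791)) + 17986) = -((-6227/(1/5690) + 126/(-4791)) + 17986) = -((-6227/1/5690 + 126*(-1/4791)) + 17986) = -((-6227*5690 - 42/1597) + 17986) = -((-35431630 - 42/1597) + 17986) = -(-56584313152/1597 + 17986) = -1*(-56555589510/1597) = 56555589510/1597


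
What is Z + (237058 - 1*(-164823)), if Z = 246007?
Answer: 647888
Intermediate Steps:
Z + (237058 - 1*(-164823)) = 246007 + (237058 - 1*(-164823)) = 246007 + (237058 + 164823) = 246007 + 401881 = 647888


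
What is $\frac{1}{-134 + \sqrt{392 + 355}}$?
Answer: $- \frac{134}{17209} - \frac{3 \sqrt{83}}{17209} \approx -0.0093748$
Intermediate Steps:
$\frac{1}{-134 + \sqrt{392 + 355}} = \frac{1}{-134 + \sqrt{747}} = \frac{1}{-134 + 3 \sqrt{83}}$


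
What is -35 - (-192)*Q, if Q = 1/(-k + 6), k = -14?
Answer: -127/5 ≈ -25.400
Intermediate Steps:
Q = 1/20 (Q = 1/(-1*(-14) + 6) = 1/(14 + 6) = 1/20 ≈ 0.050000)
-35 - (-192)*Q = -35 - (-192)/20 = -35 - 48*(-1/5) = -35 + 48/5 = -127/5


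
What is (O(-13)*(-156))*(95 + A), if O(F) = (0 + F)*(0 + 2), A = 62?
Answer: 636792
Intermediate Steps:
O(F) = 2*F (O(F) = F*2 = 2*F)
(O(-13)*(-156))*(95 + A) = ((2*(-13))*(-156))*(95 + 62) = -26*(-156)*157 = 4056*157 = 636792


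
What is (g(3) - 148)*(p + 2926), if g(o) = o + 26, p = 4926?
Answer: -934388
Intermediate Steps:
g(o) = 26 + o
(g(3) - 148)*(p + 2926) = ((26 + 3) - 148)*(4926 + 2926) = (29 - 148)*7852 = -119*7852 = -934388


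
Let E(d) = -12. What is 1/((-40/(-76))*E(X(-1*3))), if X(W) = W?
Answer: -19/120 ≈ -0.15833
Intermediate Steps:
1/((-40/(-76))*E(X(-1*3))) = 1/(-40/(-76)*(-12)) = 1/(-40*(-1/76)*(-12)) = 1/((10/19)*(-12)) = 1/(-120/19) = -19/120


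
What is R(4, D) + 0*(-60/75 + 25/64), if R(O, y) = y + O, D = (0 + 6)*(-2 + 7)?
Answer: 34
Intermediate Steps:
D = 30 (D = 6*5 = 30)
R(O, y) = O + y
R(4, D) + 0*(-60/75 + 25/64) = (4 + 30) + 0*(-60/75 + 25/64) = 34 + 0*(-60*1/75 + 25*(1/64)) = 34 + 0*(-4/5 + 25/64) = 34 + 0*(-131/320) = 34 + 0 = 34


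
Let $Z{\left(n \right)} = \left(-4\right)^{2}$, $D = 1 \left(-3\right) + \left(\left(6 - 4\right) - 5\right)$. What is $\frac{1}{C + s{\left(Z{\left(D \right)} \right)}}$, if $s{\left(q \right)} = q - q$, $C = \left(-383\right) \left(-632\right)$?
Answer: $\frac{1}{242056} \approx 4.1313 \cdot 10^{-6}$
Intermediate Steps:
$D = -6$ ($D = -3 + \left(2 - 5\right) = -3 - 3 = -6$)
$Z{\left(n \right)} = 16$
$C = 242056$
$s{\left(q \right)} = 0$
$\frac{1}{C + s{\left(Z{\left(D \right)} \right)}} = \frac{1}{242056 + 0} = \frac{1}{242056}$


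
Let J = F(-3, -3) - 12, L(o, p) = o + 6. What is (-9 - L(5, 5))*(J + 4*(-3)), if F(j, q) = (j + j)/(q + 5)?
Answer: 540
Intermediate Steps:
L(o, p) = 6 + o
F(j, q) = 2*j/(5 + q) (F(j, q) = (2*j)/(5 + q) = 2*j/(5 + q))
J = -15 (J = 2*(-3)/(5 - 3) - 12 = 2*(-3)/2 - 12 = 2*(-3)*(½) - 12 = -3 - 12 = -15)
(-9 - L(5, 5))*(J + 4*(-3)) = (-9 - (6 + 5))*(-15 + 4*(-3)) = (-9 - 1*11)*(-15 - 12) = (-9 - 11)*(-27) = -20*(-27) = 540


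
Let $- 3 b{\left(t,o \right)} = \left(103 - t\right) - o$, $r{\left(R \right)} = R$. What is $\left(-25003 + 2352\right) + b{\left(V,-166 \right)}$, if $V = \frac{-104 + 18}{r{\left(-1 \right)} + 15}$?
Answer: $- \frac{159199}{7} \approx -22743.0$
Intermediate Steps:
$V = - \frac{43}{7}$ ($V = \frac{-104 + 18}{-1 + 15} = - \frac{86}{14} = \left(-86\right) \frac{1}{14} = - \frac{43}{7} \approx -6.1429$)
$b{\left(t,o \right)} = - \frac{103}{3} + \frac{o}{3} + \frac{t}{3}$ ($b{\left(t,o \right)} = - \frac{\left(103 - t\right) - o}{3} = - \frac{103 - o - t}{3} = - \frac{103}{3} + \frac{o}{3} + \frac{t}{3}$)
$\left(-25003 + 2352\right) + b{\left(V,-166 \right)} = \left(-25003 + 2352\right) + \left(- \frac{103}{3} + \frac{1}{3} \left(-166\right) + \frac{1}{3} \left(- \frac{43}{7}\right)\right) = -22651 - \frac{642}{7} = - \frac{159199}{7}$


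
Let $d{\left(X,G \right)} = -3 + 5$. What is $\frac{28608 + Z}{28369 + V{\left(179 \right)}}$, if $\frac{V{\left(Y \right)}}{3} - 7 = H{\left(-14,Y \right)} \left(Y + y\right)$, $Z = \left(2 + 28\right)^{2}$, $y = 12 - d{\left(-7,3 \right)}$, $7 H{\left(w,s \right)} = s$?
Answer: $\frac{29508}{42889} \approx 0.68801$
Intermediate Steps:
$d{\left(X,G \right)} = 2$
$H{\left(w,s \right)} = \frac{s}{7}$
$y = 10$ ($y = 12 - 2 = 10$)
$Z = 900$ ($Z = 30^{2} = 900$)
$V{\left(Y \right)} = 21 + \frac{3 Y \left(10 + Y\right)}{7}$ ($V{\left(Y \right)} = 21 + 3 \frac{Y}{7} \left(Y + 10\right) = 21 + 3 \frac{Y}{7} \left(10 + Y\right) = 21 + 3 \frac{Y \left(10 + Y\right)}{7} = 21 + \frac{3 Y \left(10 + Y\right)}{7}$)
$\frac{28608 + Z}{28369 + V{\left(179 \right)}} = \frac{28608 + 900}{28369 + \left(21 + \frac{3 \cdot 179^{2}}{7} + \frac{30}{7} \cdot 179\right)} = \frac{29508}{28369 + \left(21 + \frac{3}{7} \cdot 32041 + \frac{5370}{7}\right)} = \frac{29508}{28369 + \left(21 + \frac{96123}{7} + \frac{5370}{7}\right)} = \frac{29508}{28369 + 14520} = \frac{29508}{42889}$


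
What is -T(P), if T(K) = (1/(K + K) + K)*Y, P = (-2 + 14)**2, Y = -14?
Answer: 290311/144 ≈ 2016.0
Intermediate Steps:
P = 144 (P = 12**2 = 144)
T(K) = -14*K - 7/K (T(K) = (1/(K + K) + K)*(-14) = (1/(2*K) + K)*(-14) = (K + 1/(2*K))*(-14) = -14*K - 7/K)
-T(P) = -(-14*144 - 7/144) = -(-2016 - 7*1/144) = -(-2016 - 7/144) = -1*(-290311/144) = 290311/144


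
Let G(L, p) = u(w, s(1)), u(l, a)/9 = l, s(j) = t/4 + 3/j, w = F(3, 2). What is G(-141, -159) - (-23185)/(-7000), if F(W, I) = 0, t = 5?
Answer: -4637/1400 ≈ -3.3121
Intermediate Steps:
w = 0
s(j) = 5/4 + 3/j
u(l, a) = 9*l
G(L, p) = 0 (G(L, p) = 9*0 = 0)
G(-141, -159) - (-23185)/(-7000) = 0 - (-23185)/(-7000) = 0 - (-23185)*(-1)/7000 = 0 - 1*4637/1400 = 0 - 4637/1400 = -4637/1400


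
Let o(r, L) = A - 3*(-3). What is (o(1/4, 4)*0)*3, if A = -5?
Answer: 0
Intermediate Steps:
o(r, L) = 4 (o(r, L) = -5 - 3*(-3) = -5 + 9 = 4)
(o(1/4, 4)*0)*3 = (4*0)*3 = 0*3 = 0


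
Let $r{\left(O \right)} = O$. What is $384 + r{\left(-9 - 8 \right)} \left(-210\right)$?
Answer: $3954$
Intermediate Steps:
$384 + r{\left(-9 - 8 \right)} \left(-210\right) = 384 + \left(-9 - 8\right) \left(-210\right) = 384 - -3570 = 384 + 3570 = 3954$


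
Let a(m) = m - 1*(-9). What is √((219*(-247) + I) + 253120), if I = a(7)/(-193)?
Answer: √7413553635/193 ≈ 446.12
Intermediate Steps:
a(m) = 9 + m (a(m) = m + 9 = 9 + m)
I = -16/193 (I = (9 + 7)/(-193) = 16*(-1/193) = -16/193 ≈ -0.082902)
√((219*(-247) + I) + 253120) = √((219*(-247) - 16/193) + 253120) = √((-54093 - 16/193) + 253120) = √(-10439965/193 + 253120) = √(38412195/193) = √7413553635/193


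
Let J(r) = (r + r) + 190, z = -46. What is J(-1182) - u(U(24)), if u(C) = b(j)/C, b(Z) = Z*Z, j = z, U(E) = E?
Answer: -13573/6 ≈ -2262.2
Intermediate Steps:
j = -46
J(r) = 190 + 2*r (J(r) = 2*r + 190 = 190 + 2*r)
b(Z) = Z²
u(C) = 2116/C (u(C) = (-46)²/C = 2116/C)
J(-1182) - u(U(24)) = (190 + 2*(-1182)) - 2116/24 = (190 - 2364) - 2116/24 = -2174 - 1*529/6 = -2174 - 529/6 = -13573/6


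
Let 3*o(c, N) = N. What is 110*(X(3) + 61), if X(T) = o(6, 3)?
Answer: 6820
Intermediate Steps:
o(c, N) = N/3
X(T) = 1 (X(T) = (⅓)*3 = 1)
110*(X(3) + 61) = 110*(1 + 61) = 110*62 = 6820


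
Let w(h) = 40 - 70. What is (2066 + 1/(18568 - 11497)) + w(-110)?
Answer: 14396557/7071 ≈ 2036.0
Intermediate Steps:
w(h) = -30
(2066 + 1/(18568 - 11497)) + w(-110) = (2066 + 1/(18568 - 11497)) - 30 = (2066 + 1/7071) - 30 = 14608687/7071 - 30 = 14396557/7071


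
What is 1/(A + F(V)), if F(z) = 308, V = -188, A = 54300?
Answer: 1/54608 ≈ 1.8312e-5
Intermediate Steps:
1/(A + F(V)) = 1/(54300 + 308) = 1/54608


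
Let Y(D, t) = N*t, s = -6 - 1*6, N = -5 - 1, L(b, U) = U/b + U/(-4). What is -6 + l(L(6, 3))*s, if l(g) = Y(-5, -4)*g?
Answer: 66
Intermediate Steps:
L(b, U) = -U/4 + U/b (L(b, U) = U/b + U*(-¼) = U/b - U/4 = -U/4 + U/b)
N = -6
s = -12 (s = -6 - 6 = -12)
Y(D, t) = -6*t
l(g) = 24*g (l(g) = (-6*(-4))*g = 24*g)
-6 + l(L(6, 3))*s = -6 + (24*(-¼*3 + 3/6))*(-12) = -6 + (24*(-¾ + 3*(⅙)))*(-12) = -6 + (24*(-¾ + ½))*(-12) = -6 + (24*(-¼))*(-12) = -6 - 6*(-12) = -6 + 72 = 66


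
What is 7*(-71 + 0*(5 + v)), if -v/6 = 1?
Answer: -497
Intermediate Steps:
v = -6 (v = -6*1 = -6)
7*(-71 + 0*(5 + v)) = 7*(-71 + 0*(5 - 6)) = 7*(-71 + 0*(-1)) = 7*(-71 + 0) = 7*(-71) = -497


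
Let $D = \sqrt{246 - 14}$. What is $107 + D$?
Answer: $107 + 2 \sqrt{58} \approx 122.23$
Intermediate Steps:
$D = 2 \sqrt{58}$ ($D = \sqrt{246 - 14} = \sqrt{232} = 2 \sqrt{58} \approx 15.232$)
$107 + D = 107 + 2 \sqrt{58}$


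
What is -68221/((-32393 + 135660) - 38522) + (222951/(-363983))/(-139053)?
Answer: -1150950044293128/1092311343256585 ≈ -1.0537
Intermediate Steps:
-68221/((-32393 + 135660) - 38522) + (222951/(-363983))/(-139053) = -68221/(103267 - 38522) + (222951*(-1/363983))*(-1/139053) = -68221/64745 - 222951/363983*(-1/139053) = -68221*1/64745 + 74317/16870976033 = -68221/64745 + 74317/16870976033 = -1150950044293128/1092311343256585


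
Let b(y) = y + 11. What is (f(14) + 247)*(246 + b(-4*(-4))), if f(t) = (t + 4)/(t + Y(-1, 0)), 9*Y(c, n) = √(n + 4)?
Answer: 4337697/64 ≈ 67777.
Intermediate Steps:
Y(c, n) = √(4 + n)/9 (Y(c, n) = √(n + 4)/9 = √(4 + n)/9)
b(y) = 11 + y
f(t) = (4 + t)/(2/9 + t) (f(t) = (t + 4)/(t + √(4 + 0)/9) = (4 + t)/(t + √4/9) = (4 + t)/(t + (⅑)*2) = (4 + t)/(t + 2/9) = (4 + t)/(2/9 + t))
(f(14) + 247)*(246 + b(-4*(-4))) = (9*(4 + 14)/(2 + 9*14) + 247)*(246 + (11 - 4*(-4))) = (9*18/(2 + 126) + 247)*(246 + (11 + 16)) = (9*18/128 + 247)*(246 + 27) = (9*(1/128)*18 + 247)*273 = (81/64 + 247)*273 = (15889/64)*273 = 4337697/64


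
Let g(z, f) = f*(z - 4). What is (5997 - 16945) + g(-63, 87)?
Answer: -16777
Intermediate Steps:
g(z, f) = f*(-4 + z)
(5997 - 16945) + g(-63, 87) = (5997 - 16945) + 87*(-4 - 63) = -10948 + 87*(-67) = -10948 - 5829 = -16777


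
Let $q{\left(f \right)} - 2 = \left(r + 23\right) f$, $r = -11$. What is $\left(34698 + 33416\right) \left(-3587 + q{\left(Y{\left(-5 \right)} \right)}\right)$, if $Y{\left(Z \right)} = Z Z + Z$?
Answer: $-227841330$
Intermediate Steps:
$Y{\left(Z \right)} = Z + Z^{2}$ ($Y{\left(Z \right)} = Z^{2} + Z = Z + Z^{2}$)
$q{\left(f \right)} = 2 + 12 f$ ($q{\left(f \right)} = 2 + \left(-11 + 23\right) f = 2 + 12 f$)
$\left(34698 + 33416\right) \left(-3587 + q{\left(Y{\left(-5 \right)} \right)}\right) = \left(34698 + 33416\right) \left(-3587 + \left(2 + 12 \left(- 5 \left(1 - 5\right)\right)\right)\right) = 68114 \left(-3587 + \left(2 + 12 \left(\left(-5\right) \left(-4\right)\right)\right)\right) = 68114 \left(-3587 + \left(2 + 12 \cdot 20\right)\right) = 68114 \left(-3587 + \left(2 + 240\right)\right) = 68114 \left(-3587 + 242\right) = 68114 \left(-3345\right) = -227841330$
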